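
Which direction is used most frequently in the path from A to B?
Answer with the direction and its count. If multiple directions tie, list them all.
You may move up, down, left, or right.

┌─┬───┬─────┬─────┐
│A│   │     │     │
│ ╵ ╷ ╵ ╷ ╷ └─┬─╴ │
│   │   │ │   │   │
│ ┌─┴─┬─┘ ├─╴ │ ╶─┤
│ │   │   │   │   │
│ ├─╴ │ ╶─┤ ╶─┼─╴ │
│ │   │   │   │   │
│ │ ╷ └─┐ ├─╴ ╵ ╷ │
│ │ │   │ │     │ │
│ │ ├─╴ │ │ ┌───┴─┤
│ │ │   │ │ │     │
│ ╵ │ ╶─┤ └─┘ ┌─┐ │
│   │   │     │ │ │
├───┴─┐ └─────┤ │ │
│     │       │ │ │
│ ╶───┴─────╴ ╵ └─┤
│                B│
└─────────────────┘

Directions: down, down, down, down, down, down, right, up, up, up, right, down, right, down, left, down, right, down, right, right, right, down, right, right
Counts: {'down': 11, 'right': 9, 'up': 3, 'left': 1}
Most common: down (11 times)

Solution:

┌─┬───┬─────┬─────┐
│A│   │     │     │
│ ╵ ╷ ╵ ╷ ╷ └─┬─╴ │
│↓  │   │ │   │   │
│ ┌─┴─┬─┘ ├─╴ │ ╶─┤
│↓│   │   │   │   │
│ ├─╴ │ ╶─┤ ╶─┼─╴ │
│↓│↱ ↓│   │   │   │
│ │ ╷ └─┐ ├─╴ ╵ ╷ │
│↓│↑│↳ ↓│ │     │ │
│ │ ├─╴ │ │ ┌───┴─┤
│↓│↑│↓ ↲│ │ │     │
│ ╵ │ ╶─┤ └─┘ ┌─┐ │
│↳ ↑│↳ ↓│     │ │ │
├───┴─┐ └─────┤ │ │
│     │↳ → → ↓│ │ │
│ ╶───┴─────╴ ╵ └─┤
│            ↳ → B│
└─────────────────┘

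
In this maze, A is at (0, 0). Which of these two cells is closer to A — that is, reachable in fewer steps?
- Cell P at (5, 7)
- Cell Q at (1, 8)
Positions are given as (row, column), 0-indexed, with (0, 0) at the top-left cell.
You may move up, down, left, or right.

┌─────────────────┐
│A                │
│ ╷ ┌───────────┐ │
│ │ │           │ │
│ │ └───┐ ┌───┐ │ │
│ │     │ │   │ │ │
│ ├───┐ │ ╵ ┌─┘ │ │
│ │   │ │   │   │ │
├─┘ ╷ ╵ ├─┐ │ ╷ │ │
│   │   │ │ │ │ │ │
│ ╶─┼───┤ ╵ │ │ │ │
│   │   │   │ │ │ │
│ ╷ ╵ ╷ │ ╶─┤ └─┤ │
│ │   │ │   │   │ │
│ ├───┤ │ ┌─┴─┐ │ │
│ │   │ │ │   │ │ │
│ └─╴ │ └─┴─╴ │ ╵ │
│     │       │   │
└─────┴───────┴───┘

Shortest path A → P at (5, 7): 26 steps
Shortest path A → Q at (1, 8): 9 steps

Q is closer (9 steps vs 26 steps).

Path to P:

┌─────────────────┐
│A → → → → → → → ↓│
│ ╷ ┌───────────┐ │
│ │ │           │↓│
│ │ └───┐ ┌───┐ │ │
│ │     │ │   │ │↓│
│ ├───┐ │ ╵ ┌─┘ │ │
│ │   │ │   │↱ ↓│↓│
├─┘ ╷ ╵ ├─┐ │ ╷ │ │
│   │   │ │ │↑│↓│↓│
│ ╶─┼───┤ ╵ │ │ │ │
│   │   │   │↑│P│↓│
│ ╷ ╵ ╷ │ ╶─┤ └─┤ │
│ │   │ │   │↑ ↰│↓│
│ ├───┤ │ ┌─┴─┐ │ │
│ │   │ │ │   │↑│↓│
│ └─╴ │ └─┴─╴ │ ╵ │
│     │       │↑ ↲│
└─────┴───────┴───┘

Path to Q:

┌─────────────────┐
│A → → → → → → → ↓│
│ ╷ ┌───────────┐ │
│ │ │           │Q│
│ │ └───┐ ┌───┐ │ │
│ │     │ │   │ │ │
│ ├───┐ │ ╵ ┌─┘ │ │
│ │   │ │   │   │ │
├─┘ ╷ ╵ ├─┐ │ ╷ │ │
│   │   │ │ │ │ │ │
│ ╶─┼───┤ ╵ │ │ │ │
│   │   │   │ │ │ │
│ ╷ ╵ ╷ │ ╶─┤ └─┤ │
│ │   │ │   │   │ │
│ ├───┤ │ ┌─┴─┐ │ │
│ │   │ │ │   │ │ │
│ └─╴ │ └─┴─╴ │ ╵ │
│     │       │   │
└─────┴───────┴───┘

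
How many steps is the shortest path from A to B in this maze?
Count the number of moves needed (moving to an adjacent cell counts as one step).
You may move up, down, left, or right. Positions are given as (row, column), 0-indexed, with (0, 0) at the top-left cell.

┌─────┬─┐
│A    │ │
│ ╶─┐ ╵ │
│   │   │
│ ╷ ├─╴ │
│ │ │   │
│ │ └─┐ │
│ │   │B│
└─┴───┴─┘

Using BFS to find shortest path:
Start: (0, 0), End: (3, 3)
Path found:
(0,0) → (0,1) → (0,2) → (1,2) → (1,3) → (2,3) → (3,3)
Number of steps: 6

Solution:

┌─────┬─┐
│A → ↓│ │
│ ╶─┐ ╵ │
│   │↳ ↓│
│ ╷ ├─╴ │
│ │ │  ↓│
│ │ └─┐ │
│ │   │B│
└─┴───┴─┘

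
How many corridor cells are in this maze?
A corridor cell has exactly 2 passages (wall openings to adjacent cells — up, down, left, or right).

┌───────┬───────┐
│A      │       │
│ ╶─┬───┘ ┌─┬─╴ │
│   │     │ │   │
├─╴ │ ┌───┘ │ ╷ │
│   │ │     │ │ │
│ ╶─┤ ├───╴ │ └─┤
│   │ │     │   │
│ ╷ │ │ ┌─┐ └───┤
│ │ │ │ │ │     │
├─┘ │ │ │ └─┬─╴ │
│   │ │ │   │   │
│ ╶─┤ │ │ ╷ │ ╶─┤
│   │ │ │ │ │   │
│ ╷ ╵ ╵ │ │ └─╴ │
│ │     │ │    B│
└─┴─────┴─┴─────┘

Counting cells with exactly 2 passages:
Total corridor cells: 48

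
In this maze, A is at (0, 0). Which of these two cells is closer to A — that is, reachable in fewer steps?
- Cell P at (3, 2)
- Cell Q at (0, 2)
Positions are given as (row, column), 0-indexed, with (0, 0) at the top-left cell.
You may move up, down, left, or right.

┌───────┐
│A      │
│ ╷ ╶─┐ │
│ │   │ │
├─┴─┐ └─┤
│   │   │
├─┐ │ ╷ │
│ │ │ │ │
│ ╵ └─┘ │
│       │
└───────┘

Shortest path A → P at (3, 2): 5 steps
Shortest path A → Q at (0, 2): 2 steps

Q is closer (2 steps vs 5 steps).

Path to P:

┌───────┐
│A ↓    │
│ ╷ ╶─┐ │
│ │↳ ↓│ │
├─┴─┐ └─┤
│   │↓  │
├─┐ │ ╷ │
│ │ │P│ │
│ ╵ └─┘ │
│       │
└───────┘

Path to Q:

┌───────┐
│A → Q  │
│ ╷ ╶─┐ │
│ │   │ │
├─┴─┐ └─┤
│   │   │
├─┐ │ ╷ │
│ │ │ │ │
│ ╵ └─┘ │
│       │
└───────┘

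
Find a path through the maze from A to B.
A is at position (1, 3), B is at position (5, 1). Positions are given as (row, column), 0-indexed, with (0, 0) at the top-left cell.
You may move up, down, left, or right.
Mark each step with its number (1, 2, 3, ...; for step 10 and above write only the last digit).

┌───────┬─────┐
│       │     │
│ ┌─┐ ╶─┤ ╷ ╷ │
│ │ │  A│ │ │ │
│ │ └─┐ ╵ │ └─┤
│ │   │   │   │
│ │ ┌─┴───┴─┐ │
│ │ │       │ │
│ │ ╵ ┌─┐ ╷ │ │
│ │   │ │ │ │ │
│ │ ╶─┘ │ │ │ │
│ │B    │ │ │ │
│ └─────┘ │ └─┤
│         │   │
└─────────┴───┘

Finding the shortest path from (1, 3) to (5, 1):
Path length: 22 steps
Directions: left → up → left → left → down → down → down → down → down → down → right → right → right → right → up → up → up → left → left → down → left → down

Solution:

┌───────┬─────┐
│4 3 2  │     │
│ ┌─┐ ╶─┤ ╷ ╷ │
│5│ │1 A│ │ │ │
│ │ └─┐ ╵ │ └─┤
│6│   │   │   │
│ │ ┌─┴───┴─┐ │
│7│ │9 8 7  │ │
│ │ ╵ ┌─┐ ╷ │ │
│8│1 0│ │6│ │ │
│ │ ╶─┘ │ │ │ │
│9│B    │5│ │ │
│ └─────┘ │ └─┤
│0 1 2 3 4│   │
└─────────┴───┘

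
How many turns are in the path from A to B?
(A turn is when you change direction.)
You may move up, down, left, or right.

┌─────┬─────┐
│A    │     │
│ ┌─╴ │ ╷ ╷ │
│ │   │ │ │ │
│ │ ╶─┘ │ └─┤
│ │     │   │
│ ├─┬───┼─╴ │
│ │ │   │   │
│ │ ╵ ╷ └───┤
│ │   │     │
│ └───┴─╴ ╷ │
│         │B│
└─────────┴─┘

Directions: down, down, down, down, down, right, right, right, right, up, right, down
Number of turns: 4

Solution:

┌─────┬─────┐
│A    │     │
│ ┌─╴ │ ╷ ╷ │
│↓│   │ │ │ │
│ │ ╶─┘ │ └─┤
│↓│     │   │
│ ├─┬───┼─╴ │
│↓│ │   │   │
│ │ ╵ ╷ └───┤
│↓│   │  ↱ ↓│
│ └───┴─╴ ╷ │
│↳ → → → ↑│B│
└─────────┴─┘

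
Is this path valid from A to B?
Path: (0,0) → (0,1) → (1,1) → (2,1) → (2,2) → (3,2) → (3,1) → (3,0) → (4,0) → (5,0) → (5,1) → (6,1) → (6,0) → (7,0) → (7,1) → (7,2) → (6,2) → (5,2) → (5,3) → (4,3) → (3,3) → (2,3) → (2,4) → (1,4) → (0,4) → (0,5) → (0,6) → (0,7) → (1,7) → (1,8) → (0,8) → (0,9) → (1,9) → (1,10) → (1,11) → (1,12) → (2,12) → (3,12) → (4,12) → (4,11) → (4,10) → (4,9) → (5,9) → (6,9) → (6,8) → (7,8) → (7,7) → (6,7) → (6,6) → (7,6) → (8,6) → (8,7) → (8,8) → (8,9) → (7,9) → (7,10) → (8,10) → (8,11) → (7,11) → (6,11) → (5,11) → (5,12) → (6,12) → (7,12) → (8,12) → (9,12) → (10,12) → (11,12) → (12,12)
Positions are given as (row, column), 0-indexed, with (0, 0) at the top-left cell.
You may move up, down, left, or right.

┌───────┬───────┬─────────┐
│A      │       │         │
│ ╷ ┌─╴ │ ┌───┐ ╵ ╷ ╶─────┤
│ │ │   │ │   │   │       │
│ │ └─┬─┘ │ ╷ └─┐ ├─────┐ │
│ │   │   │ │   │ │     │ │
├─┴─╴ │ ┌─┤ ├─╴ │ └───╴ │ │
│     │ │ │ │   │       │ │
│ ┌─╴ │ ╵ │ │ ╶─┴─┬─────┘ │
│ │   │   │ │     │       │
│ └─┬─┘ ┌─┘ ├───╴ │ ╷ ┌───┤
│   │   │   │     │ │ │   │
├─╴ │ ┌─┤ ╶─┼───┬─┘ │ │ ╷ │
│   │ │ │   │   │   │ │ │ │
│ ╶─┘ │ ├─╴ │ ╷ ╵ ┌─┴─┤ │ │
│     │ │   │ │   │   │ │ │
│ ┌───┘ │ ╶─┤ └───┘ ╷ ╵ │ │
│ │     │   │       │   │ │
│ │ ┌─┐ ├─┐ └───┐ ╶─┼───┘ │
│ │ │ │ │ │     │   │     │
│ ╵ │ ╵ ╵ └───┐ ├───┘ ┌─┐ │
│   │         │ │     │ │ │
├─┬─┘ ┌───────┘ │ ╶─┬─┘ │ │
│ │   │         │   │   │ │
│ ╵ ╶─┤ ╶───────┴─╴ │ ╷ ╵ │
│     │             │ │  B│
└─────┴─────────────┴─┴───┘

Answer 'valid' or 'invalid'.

Checking path validity:
Result: All consecutive moves are passable.

valid

Correct solution:

┌───────┬───────┬─────────┐
│A ↓    │↱ → → ↓│↱ ↓      │
│ ╷ ┌─╴ │ ┌───┐ ╵ ╷ ╶─────┤
│ │↓│   │↑│   │↳ ↑│↳ → → ↓│
│ │ └─┬─┘ │ ╷ └─┐ ├─────┐ │
│ │↳ ↓│↱ ↑│ │   │ │     │↓│
├─┴─╴ │ ┌─┤ ├─╴ │ └───╴ │ │
│↓ ← ↲│↑│ │ │   │       │↓│
│ ┌─╴ │ ╵ │ │ ╶─┴─┬─────┘ │
│↓│   │↑  │ │     │↓ ← ← ↲│
│ └─┬─┘ ┌─┘ ├───╴ │ ╷ ┌───┤
│↳ ↓│↱ ↑│   │     │↓│ │↱ ↓│
├─╴ │ ┌─┤ ╶─┼───┬─┘ │ │ ╷ │
│↓ ↲│↑│ │   │↓ ↰│↓ ↲│ │↑│↓│
│ ╶─┘ │ ├─╴ │ ╷ ╵ ┌─┴─┤ │ │
│↳ → ↑│ │   │↓│↑ ↲│↱ ↓│↑│↓│
│ ┌───┘ │ ╶─┤ └───┘ ╷ ╵ │ │
│ │     │   │↳ → → ↑│↳ ↑│↓│
│ │ ┌─┐ ├─┐ └───┐ ╶─┼───┘ │
│ │ │ │ │ │     │   │    ↓│
│ ╵ │ ╵ ╵ └───┐ ├───┘ ┌─┐ │
│   │         │ │     │ │↓│
├─┬─┘ ┌───────┘ │ ╶─┬─┘ │ │
│ │   │         │   │   │↓│
│ ╵ ╶─┤ ╶───────┴─╴ │ ╷ ╵ │
│     │             │ │  B│
└─────┴─────────────┴─┴───┘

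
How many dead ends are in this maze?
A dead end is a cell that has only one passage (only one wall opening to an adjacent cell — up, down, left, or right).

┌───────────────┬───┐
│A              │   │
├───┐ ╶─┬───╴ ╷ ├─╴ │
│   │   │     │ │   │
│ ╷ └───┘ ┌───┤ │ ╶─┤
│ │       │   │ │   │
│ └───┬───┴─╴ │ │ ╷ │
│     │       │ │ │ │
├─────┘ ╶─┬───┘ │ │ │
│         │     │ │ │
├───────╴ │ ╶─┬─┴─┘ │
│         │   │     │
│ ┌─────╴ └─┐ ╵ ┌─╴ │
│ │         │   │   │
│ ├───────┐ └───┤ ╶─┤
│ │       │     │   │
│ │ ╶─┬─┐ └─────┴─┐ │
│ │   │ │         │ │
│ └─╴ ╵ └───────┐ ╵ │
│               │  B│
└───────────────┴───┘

Checking each cell for number of passages:

Dead ends found at positions:
  (0, 0)
  (0, 8)
  (1, 3)
  (2, 5)
  (3, 2)
  (4, 0)
  (4, 8)
  (6, 1)
  (7, 7)
  (8, 3)
  (9, 7)
Total dead ends: 11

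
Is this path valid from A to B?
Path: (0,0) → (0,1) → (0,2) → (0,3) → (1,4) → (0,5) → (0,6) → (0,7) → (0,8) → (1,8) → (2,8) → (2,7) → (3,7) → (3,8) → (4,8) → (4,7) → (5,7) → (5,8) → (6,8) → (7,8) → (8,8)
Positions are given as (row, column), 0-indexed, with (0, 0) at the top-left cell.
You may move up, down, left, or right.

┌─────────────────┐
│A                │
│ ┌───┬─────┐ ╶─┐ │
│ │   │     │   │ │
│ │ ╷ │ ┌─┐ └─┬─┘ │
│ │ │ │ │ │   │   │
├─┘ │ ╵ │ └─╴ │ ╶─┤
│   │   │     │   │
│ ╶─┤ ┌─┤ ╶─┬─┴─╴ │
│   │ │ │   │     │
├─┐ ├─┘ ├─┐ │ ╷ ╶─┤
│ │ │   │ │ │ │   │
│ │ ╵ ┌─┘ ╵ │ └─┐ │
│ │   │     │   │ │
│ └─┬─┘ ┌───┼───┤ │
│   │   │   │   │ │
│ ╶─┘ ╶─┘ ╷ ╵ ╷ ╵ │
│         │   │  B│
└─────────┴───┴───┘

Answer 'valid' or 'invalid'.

Checking path validity:
Result: Invalid move at step 4: cannot move from (0, 3) to (1, 4).

invalid

Correct solution:

┌─────────────────┐
│A → → → → → → → ↓│
│ ┌───┬─────┐ ╶─┐ │
│ │   │     │   │↓│
│ │ ╷ │ ┌─┐ └─┬─┘ │
│ │ │ │ │ │   │↓ ↲│
├─┘ │ ╵ │ └─╴ │ ╶─┤
│   │   │     │↳ ↓│
│ ╶─┤ ┌─┤ ╶─┬─┴─╴ │
│   │ │ │   │  ↓ ↲│
├─┐ ├─┘ ├─┐ │ ╷ ╶─┤
│ │ │   │ │ │ │↳ ↓│
│ │ ╵ ┌─┘ ╵ │ └─┐ │
│ │   │     │   │↓│
│ └─┬─┘ ┌───┼───┤ │
│   │   │   │   │↓│
│ ╶─┘ ╶─┘ ╷ ╵ ╷ ╵ │
│         │   │  B│
└─────────┴───┴───┘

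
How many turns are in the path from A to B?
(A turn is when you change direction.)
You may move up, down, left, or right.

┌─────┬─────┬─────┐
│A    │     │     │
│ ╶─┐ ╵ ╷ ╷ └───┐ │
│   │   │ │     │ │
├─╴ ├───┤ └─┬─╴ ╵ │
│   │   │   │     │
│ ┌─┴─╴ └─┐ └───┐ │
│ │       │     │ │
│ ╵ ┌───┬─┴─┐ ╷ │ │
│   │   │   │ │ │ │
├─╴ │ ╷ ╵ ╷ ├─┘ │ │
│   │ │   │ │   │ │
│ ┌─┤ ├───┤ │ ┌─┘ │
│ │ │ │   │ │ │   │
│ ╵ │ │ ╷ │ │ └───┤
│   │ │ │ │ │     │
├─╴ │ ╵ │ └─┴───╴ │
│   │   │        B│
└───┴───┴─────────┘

Directions: right, right, down, right, up, right, down, down, right, down, right, right, down, down, left, down, down, right, right, down
Number of turns: 13

Solution:

┌─────┬─────┬─────┐
│A → ↓│↱ ↓  │     │
│ ╶─┐ ╵ ╷ ╷ └───┐ │
│   │↳ ↑│↓│     │ │
├─╴ ├───┤ └─┬─╴ ╵ │
│   │   │↳ ↓│     │
│ ┌─┴─╴ └─┐ └───┐ │
│ │       │↳ → ↓│ │
│ ╵ ┌───┬─┴─┐ ╷ │ │
│   │   │   │ │↓│ │
├─╴ │ ╷ ╵ ╷ ├─┘ │ │
│   │ │   │ │↓ ↲│ │
│ ┌─┤ ├───┤ │ ┌─┘ │
│ │ │ │   │ │↓│   │
│ ╵ │ │ ╷ │ │ └───┤
│   │ │ │ │ │↳ → ↓│
├─╴ │ ╵ │ └─┴───╴ │
│   │   │        B│
└───┴───┴─────────┘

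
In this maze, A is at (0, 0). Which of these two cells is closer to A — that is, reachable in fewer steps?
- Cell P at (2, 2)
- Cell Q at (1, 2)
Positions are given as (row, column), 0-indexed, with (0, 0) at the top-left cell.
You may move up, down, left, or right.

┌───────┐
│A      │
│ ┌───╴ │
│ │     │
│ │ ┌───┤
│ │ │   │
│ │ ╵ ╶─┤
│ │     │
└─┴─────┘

Shortest path A → P at (2, 2): 10 steps
Shortest path A → Q at (1, 2): 5 steps

Q is closer (5 steps vs 10 steps).

Path to P:

┌───────┐
│A → → ↓│
│ ┌───╴ │
│ │↓ ← ↲│
│ │ ┌───┤
│ │↓│P  │
│ │ ╵ ╶─┤
│ │↳ ↑  │
└─┴─────┘

Path to Q:

┌───────┐
│A → → ↓│
│ ┌───╴ │
│ │  Q ↲│
│ │ ┌───┤
│ │ │   │
│ │ ╵ ╶─┤
│ │     │
└─┴─────┘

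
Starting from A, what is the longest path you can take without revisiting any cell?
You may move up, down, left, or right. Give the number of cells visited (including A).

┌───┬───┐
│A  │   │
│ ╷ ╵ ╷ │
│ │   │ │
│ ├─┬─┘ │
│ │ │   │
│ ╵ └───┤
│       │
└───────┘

Finding longest simple path using DFS:
Start: (0, 0)
Longest path visits 9 cells
Path: A → right → down → right → up → right → down → down → left

Solution:

┌───┬───┐
│A ↓│↱ ↓│
│ ╷ ╵ ╷ │
│ │↳ ↑│↓│
│ ├─┬─┘ │
│ │ │B ↲│
│ ╵ └───┤
│       │
└───────┘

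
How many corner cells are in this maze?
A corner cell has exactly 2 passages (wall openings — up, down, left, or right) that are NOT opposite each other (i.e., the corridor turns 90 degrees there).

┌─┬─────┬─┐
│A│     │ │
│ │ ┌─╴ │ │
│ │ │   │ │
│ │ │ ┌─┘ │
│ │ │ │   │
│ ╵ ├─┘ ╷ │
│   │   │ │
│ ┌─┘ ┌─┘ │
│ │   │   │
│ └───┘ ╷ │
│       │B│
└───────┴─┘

Counting corner cells (2 non-opposite passages):
Total corners: 12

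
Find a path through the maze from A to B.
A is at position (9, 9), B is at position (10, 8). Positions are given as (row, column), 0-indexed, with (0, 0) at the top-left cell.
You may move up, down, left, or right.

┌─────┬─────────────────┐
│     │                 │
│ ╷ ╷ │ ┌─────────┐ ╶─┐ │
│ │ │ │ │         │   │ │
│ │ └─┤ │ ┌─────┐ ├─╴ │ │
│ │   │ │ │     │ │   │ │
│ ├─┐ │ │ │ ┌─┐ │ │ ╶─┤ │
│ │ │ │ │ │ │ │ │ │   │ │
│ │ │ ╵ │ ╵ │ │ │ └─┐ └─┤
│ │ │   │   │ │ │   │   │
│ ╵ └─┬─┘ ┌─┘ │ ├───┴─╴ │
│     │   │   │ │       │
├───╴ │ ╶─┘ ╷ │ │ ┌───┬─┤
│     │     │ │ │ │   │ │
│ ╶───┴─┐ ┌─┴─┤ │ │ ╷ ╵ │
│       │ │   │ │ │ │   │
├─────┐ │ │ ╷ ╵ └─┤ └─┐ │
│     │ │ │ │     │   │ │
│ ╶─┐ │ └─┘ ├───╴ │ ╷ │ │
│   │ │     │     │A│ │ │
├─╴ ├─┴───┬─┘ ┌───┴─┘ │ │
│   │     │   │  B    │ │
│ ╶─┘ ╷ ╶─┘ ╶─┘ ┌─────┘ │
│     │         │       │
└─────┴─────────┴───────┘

Finding the shortest path from (9, 9) to (10, 8):
Path length: 6 steps
Directions: up → right → down → down → left → left

Solution:

┌─────┬─────────────────┐
│     │                 │
│ ╷ ╷ │ ┌─────────┐ ╶─┐ │
│ │ │ │ │         │   │ │
│ │ └─┤ │ ┌─────┐ ├─╴ │ │
│ │   │ │ │     │ │   │ │
│ ├─┐ │ │ │ ┌─┐ │ │ ╶─┤ │
│ │ │ │ │ │ │ │ │ │   │ │
│ │ │ ╵ │ ╵ │ │ │ └─┐ └─┤
│ │ │   │   │ │ │   │   │
│ ╵ └─┬─┘ ┌─┘ │ ├───┴─╴ │
│     │   │   │ │       │
├───╴ │ ╶─┘ ╷ │ │ ┌───┬─┤
│     │     │ │ │ │   │ │
│ ╶───┴─┐ ┌─┴─┤ │ │ ╷ ╵ │
│       │ │   │ │ │ │   │
├─────┐ │ │ ╷ ╵ └─┤ └─┐ │
│     │ │ │ │     │↱ ↓│ │
│ ╶─┐ │ └─┘ ├───╴ │ ╷ │ │
│   │ │     │     │A│↓│ │
├─╴ ├─┴───┬─┘ ┌───┴─┘ │ │
│   │     │   │  B ← ↲│ │
│ ╶─┘ ╷ ╶─┘ ╶─┘ ┌─────┘ │
│     │         │       │
└─────┴─────────┴───────┘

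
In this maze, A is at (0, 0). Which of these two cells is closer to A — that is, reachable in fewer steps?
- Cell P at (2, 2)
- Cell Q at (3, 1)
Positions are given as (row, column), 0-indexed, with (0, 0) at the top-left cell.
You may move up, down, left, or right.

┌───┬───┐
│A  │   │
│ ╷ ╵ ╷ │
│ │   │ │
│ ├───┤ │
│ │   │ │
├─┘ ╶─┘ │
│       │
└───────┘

Shortest path A → P at (2, 2): 12 steps
Shortest path A → Q at (3, 1): 10 steps

Q is closer (10 steps vs 12 steps).

Path to P:

┌───┬───┐
│A ↓│↱ ↓│
│ ╷ ╵ ╷ │
│ │↳ ↑│↓│
│ ├───┤ │
│ │↱ P│↓│
├─┘ ╶─┘ │
│  ↑ ← ↲│
└───────┘

Path to Q:

┌───┬───┐
│A ↓│↱ ↓│
│ ╷ ╵ ╷ │
│ │↳ ↑│↓│
│ ├───┤ │
│ │   │↓│
├─┘ ╶─┘ │
│  Q ← ↲│
└───────┘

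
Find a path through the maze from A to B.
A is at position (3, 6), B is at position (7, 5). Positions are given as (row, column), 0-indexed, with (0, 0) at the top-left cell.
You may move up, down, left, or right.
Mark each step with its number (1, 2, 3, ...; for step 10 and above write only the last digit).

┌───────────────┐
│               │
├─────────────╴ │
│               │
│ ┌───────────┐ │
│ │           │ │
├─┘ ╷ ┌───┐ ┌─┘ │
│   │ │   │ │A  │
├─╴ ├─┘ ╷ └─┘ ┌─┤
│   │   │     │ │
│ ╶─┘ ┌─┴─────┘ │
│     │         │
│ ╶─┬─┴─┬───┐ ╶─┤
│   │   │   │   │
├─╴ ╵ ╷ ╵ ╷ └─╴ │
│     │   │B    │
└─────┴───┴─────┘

Finding the shortest path from (3, 6) to (7, 5):
Path length: 21 steps
Directions: down → left → left → up → left → down → left → down → left → left → down → right → down → right → up → right → down → right → up → right → down

Solution:

┌───────────────┐
│               │
├─────────────╴ │
│               │
│ ┌───────────┐ │
│ │           │ │
├─┘ ╷ ┌───┐ ┌─┘ │
│   │ │5 4│ │A  │
├─╴ ├─┘ ╷ └─┘ ┌─┤
│   │7 6│3 2 1│ │
│ ╶─┘ ┌─┴─────┘ │
│0 9 8│         │
│ ╶─┬─┴─┬───┐ ╶─┤
│1 2│5 6│9 0│   │
├─╴ ╵ ╷ ╵ ╷ └─╴ │
│  3 4│7 8│B    │
└─────┴───┴─────┘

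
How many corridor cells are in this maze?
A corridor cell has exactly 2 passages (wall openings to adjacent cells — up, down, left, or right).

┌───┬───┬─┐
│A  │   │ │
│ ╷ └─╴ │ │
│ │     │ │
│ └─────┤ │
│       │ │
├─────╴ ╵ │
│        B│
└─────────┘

Counting cells with exactly 2 passages:
Total corridor cells: 16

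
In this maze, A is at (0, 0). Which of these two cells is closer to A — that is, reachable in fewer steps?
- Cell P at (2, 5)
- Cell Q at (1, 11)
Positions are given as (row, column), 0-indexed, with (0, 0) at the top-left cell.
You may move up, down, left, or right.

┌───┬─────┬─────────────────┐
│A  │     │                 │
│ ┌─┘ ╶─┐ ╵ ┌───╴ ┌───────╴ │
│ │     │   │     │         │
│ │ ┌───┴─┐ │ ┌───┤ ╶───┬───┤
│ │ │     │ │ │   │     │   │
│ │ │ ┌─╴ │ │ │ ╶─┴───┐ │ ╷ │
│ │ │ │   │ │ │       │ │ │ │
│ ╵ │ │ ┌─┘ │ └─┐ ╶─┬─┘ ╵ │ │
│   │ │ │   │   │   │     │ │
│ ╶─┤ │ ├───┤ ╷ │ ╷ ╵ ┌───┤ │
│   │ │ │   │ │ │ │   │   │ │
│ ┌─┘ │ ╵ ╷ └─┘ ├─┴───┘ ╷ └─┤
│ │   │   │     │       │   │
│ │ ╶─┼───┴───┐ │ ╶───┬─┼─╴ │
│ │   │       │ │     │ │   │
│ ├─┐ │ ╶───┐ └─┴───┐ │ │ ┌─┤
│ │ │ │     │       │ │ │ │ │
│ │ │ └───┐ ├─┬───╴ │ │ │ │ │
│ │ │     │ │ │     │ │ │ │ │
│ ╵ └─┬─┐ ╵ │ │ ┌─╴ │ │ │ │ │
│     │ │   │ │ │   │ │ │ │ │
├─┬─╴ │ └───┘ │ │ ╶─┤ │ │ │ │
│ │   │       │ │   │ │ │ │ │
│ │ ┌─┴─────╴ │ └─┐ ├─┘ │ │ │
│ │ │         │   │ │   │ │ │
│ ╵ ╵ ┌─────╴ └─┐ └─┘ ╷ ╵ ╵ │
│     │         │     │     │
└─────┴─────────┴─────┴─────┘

Shortest path A → P at (2, 5): 15 steps
Shortest path A → Q at (1, 11): 26 steps

P is closer (15 steps vs 26 steps).

Path to P:

┌───┬─────┬─────────────────┐
│A  │↱ → ↓│                 │
│ ┌─┘ ╶─┐ ╵ ┌───╴ ┌───────╴ │
│↓│↱ ↑  │↳ ↓│     │         │
│ │ ┌───┴─┐ │ ┌───┤ ╶───┬───┤
│↓│↑│     │P│ │   │     │   │
│ │ │ ┌─╴ │ │ │ ╶─┴───┐ │ ╷ │
│↓│↑│ │   │ │ │       │ │ │ │
│ ╵ │ │ ┌─┘ │ └─┐ ╶─┬─┘ ╵ │ │
│↳ ↑│ │ │   │   │   │     │ │
│ ╶─┤ │ ├───┤ ╷ │ ╷ ╵ ┌───┤ │
│   │ │ │   │ │ │ │   │   │ │
│ ┌─┘ │ ╵ ╷ └─┘ ├─┴───┘ ╷ └─┤
│ │   │   │     │       │   │
│ │ ╶─┼───┴───┐ │ ╶───┬─┼─╴ │
│ │   │       │ │     │ │   │
│ ├─┐ │ ╶───┐ └─┴───┐ │ │ ┌─┤
│ │ │ │     │       │ │ │ │ │
│ │ │ └───┐ ├─┬───╴ │ │ │ │ │
│ │ │     │ │ │     │ │ │ │ │
│ ╵ └─┬─┐ ╵ │ │ ┌─╴ │ │ │ │ │
│     │ │   │ │ │   │ │ │ │ │
├─┬─╴ │ └───┘ │ │ ╶─┤ │ │ │ │
│ │   │       │ │   │ │ │ │ │
│ │ ┌─┴─────╴ │ └─┐ ├─┘ │ │ │
│ │ │         │   │ │   │ │ │
│ ╵ ╵ ┌─────╴ └─┐ └─┘ ╷ ╵ ╵ │
│     │         │     │     │
└─────┴─────────┴─────┴─────┘

Path to Q:

┌───┬─────┬─────────────────┐
│A  │↱ → ↓│↱ → → → → → → → ↓│
│ ┌─┘ ╶─┐ ╵ ┌───╴ ┌───────╴ │
│↓│↱ ↑  │↳ ↑│     │    Q ← ↲│
│ │ ┌───┴─┐ │ ┌───┤ ╶───┬───┤
│↓│↑│     │ │ │   │     │   │
│ │ │ ┌─╴ │ │ │ ╶─┴───┐ │ ╷ │
│↓│↑│ │   │ │ │       │ │ │ │
│ ╵ │ │ ┌─┘ │ └─┐ ╶─┬─┘ ╵ │ │
│↳ ↑│ │ │   │   │   │     │ │
│ ╶─┤ │ ├───┤ ╷ │ ╷ ╵ ┌───┤ │
│   │ │ │   │ │ │ │   │   │ │
│ ┌─┘ │ ╵ ╷ └─┘ ├─┴───┘ ╷ └─┤
│ │   │   │     │       │   │
│ │ ╶─┼───┴───┐ │ ╶───┬─┼─╴ │
│ │   │       │ │     │ │   │
│ ├─┐ │ ╶───┐ └─┴───┐ │ │ ┌─┤
│ │ │ │     │       │ │ │ │ │
│ │ │ └───┐ ├─┬───╴ │ │ │ │ │
│ │ │     │ │ │     │ │ │ │ │
│ ╵ └─┬─┐ ╵ │ │ ┌─╴ │ │ │ │ │
│     │ │   │ │ │   │ │ │ │ │
├─┬─╴ │ └───┘ │ │ ╶─┤ │ │ │ │
│ │   │       │ │   │ │ │ │ │
│ │ ┌─┴─────╴ │ └─┐ ├─┘ │ │ │
│ │ │         │   │ │   │ │ │
│ ╵ ╵ ┌─────╴ └─┐ └─┘ ╷ ╵ ╵ │
│     │         │     │     │
└─────┴─────────┴─────┴─────┘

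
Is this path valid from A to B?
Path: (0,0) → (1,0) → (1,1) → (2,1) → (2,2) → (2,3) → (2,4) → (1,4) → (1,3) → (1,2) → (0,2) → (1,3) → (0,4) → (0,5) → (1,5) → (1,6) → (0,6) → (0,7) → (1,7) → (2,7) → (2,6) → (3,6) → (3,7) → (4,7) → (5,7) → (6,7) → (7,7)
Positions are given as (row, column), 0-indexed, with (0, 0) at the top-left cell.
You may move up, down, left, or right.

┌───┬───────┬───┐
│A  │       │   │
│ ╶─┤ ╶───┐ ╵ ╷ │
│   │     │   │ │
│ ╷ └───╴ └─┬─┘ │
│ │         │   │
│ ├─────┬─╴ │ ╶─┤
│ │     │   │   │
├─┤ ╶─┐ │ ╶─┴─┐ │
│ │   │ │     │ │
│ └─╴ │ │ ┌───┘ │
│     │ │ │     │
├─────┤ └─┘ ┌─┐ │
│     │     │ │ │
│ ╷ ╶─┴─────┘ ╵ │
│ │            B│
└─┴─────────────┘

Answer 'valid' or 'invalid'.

Checking path validity:
Result: Invalid move at step 11: cannot move from (0, 2) to (1, 3).

invalid

Correct solution:

┌───┬───────┬───┐
│A  │↱ → → ↓│↱ ↓│
│ ╶─┤ ╶───┐ ╵ ╷ │
│↳ ↓│↑ ← ↰│↳ ↑│↓│
│ ╷ └───╴ └─┬─┘ │
│ │↳ → → ↑  │↓ ↲│
│ ├─────┬─╴ │ ╶─┤
│ │     │   │↳ ↓│
├─┤ ╶─┐ │ ╶─┴─┐ │
│ │   │ │     │↓│
│ └─╴ │ │ ┌───┘ │
│     │ │ │    ↓│
├─────┤ └─┘ ┌─┐ │
│     │     │ │↓│
│ ╷ ╶─┴─────┘ ╵ │
│ │            B│
└─┴─────────────┘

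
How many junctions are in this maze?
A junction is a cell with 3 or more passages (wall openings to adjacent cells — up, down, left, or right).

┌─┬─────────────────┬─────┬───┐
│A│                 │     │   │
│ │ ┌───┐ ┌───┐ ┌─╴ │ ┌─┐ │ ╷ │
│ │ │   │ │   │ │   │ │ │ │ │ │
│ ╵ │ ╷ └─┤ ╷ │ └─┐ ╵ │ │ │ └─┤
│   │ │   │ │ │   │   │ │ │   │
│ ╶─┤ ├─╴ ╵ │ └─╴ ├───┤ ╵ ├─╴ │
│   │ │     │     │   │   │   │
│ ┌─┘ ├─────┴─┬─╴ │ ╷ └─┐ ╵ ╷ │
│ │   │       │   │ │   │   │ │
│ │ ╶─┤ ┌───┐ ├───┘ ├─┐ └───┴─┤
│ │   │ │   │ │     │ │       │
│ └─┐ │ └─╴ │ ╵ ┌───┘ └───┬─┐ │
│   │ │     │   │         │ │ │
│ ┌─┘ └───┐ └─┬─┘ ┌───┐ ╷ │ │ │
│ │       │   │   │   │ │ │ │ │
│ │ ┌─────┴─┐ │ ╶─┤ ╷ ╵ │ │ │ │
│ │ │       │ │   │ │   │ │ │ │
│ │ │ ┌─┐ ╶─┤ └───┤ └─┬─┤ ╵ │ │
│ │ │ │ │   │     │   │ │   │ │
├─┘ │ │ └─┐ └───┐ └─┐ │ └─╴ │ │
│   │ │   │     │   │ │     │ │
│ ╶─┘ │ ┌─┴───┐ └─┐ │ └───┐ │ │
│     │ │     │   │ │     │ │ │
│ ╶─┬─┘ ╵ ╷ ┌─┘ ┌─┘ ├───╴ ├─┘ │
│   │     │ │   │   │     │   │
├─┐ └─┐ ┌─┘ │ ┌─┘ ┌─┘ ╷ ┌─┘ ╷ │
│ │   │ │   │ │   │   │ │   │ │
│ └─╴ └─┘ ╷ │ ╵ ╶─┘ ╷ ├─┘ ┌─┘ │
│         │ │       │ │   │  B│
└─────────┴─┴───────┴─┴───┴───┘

Checking each cell for number of passages:

Junctions found (3+ passages):
  (0, 4): 3 passages
  (0, 7): 3 passages
  (1, 9): 3 passages
  (2, 0): 3 passages
  (3, 0): 3 passages
  (3, 4): 3 passages
  (3, 8): 3 passages
  (3, 12): 3 passages
  (3, 14): 3 passages
  (6, 0): 3 passages
  (6, 5): 3 passages
  (6, 10): 3 passages
  (6, 11): 3 passages
  (7, 2): 3 passages
  (8, 4): 3 passages
  (9, 13): 3 passages
  (10, 3): 3 passages
  (10, 13): 3 passages
  (11, 0): 3 passages
  (11, 5): 3 passages
  (11, 7): 3 passages
  (12, 3): 4 passages
  (12, 11): 3 passages
  (12, 14): 3 passages
  (13, 5): 3 passages
  (13, 10): 3 passages
  (14, 2): 3 passages
  (14, 7): 3 passages
Total junctions: 28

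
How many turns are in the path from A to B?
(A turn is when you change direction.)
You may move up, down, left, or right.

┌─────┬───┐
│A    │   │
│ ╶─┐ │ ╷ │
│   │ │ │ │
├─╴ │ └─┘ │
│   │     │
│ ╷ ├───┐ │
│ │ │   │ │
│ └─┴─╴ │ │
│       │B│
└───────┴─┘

Directions: right, right, down, down, right, right, down, down
Number of turns: 3

Solution:

┌─────┬───┐
│A → ↓│   │
│ ╶─┐ │ ╷ │
│   │↓│ │ │
├─╴ │ └─┘ │
│   │↳ → ↓│
│ ╷ ├───┐ │
│ │ │   │↓│
│ └─┴─╴ │ │
│       │B│
└───────┴─┘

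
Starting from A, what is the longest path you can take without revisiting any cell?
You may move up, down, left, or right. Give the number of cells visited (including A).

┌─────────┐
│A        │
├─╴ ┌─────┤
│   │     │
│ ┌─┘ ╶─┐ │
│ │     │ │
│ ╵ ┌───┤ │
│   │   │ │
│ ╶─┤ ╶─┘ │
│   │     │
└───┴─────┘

Finding longest simple path using DFS:
Start: (0, 0)
Longest path visits 19 cells
Path: A → right → down → left → down → down → right → up → right → up → right → right → down → down → down → left → left → up → right

Solution:

┌─────────┐
│A ↓      │
├─╴ ┌─────┤
│↓ ↲│↱ → ↓│
│ ┌─┘ ╶─┐ │
│↓│↱ ↑  │↓│
│ ╵ ┌───┤ │
│↳ ↑│↱ B│↓│
│ ╶─┤ ╶─┘ │
│   │↑ ← ↲│
└───┴─────┘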